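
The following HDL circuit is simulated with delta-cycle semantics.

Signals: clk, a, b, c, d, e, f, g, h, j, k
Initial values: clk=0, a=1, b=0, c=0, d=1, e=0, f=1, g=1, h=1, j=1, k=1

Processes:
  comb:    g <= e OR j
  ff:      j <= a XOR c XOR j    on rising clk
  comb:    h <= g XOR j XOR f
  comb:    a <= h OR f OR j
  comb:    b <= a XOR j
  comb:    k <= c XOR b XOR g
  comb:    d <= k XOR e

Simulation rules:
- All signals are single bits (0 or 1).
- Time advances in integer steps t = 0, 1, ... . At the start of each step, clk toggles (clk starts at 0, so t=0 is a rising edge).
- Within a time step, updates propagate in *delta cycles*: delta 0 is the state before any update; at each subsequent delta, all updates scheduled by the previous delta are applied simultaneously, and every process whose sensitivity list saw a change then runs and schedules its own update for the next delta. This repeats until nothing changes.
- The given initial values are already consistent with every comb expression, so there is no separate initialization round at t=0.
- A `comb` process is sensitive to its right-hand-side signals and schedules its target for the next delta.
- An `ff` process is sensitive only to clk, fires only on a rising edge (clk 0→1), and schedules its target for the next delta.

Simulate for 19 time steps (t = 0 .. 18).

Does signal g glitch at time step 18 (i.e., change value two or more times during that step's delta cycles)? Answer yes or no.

no

t=0 Δ0: j=1 b=0 clk=0 h=1 f=1 k=1 g=1 d=1 e=0 a=1 c=0
  Δ1: clk:0→1
  Δ2: j:1→0
  Δ3: b:0→1, h:1→0, g:1→0
  Δ4: h:0→1
  (4Δ to stable)
t=1 Δ0: j=0 b=1 clk=1 h=1 f=1 k=1 g=0 d=1 e=0 a=1 c=0
  Δ1: clk:1→0
  (1Δ to stable)
t=2 Δ0: j=0 b=1 clk=0 h=1 f=1 k=1 g=0 d=1 e=0 a=1 c=0
  Δ1: clk:0→1
  Δ2: j:0→1
  Δ3: b:1→0, h:1→0, g:0→1
  Δ4: h:0→1
  (4Δ to stable)
t=3 Δ0: j=1 b=0 clk=1 h=1 f=1 k=1 g=1 d=1 e=0 a=1 c=0
  Δ1: clk:1→0
  (1Δ to stable)
t=4 Δ0: j=1 b=0 clk=0 h=1 f=1 k=1 g=1 d=1 e=0 a=1 c=0
  Δ1: clk:0→1
  Δ2: j:1→0
  Δ3: b:0→1, h:1→0, g:1→0
  Δ4: h:0→1
  (4Δ to stable)
t=5 Δ0: j=0 b=1 clk=1 h=1 f=1 k=1 g=0 d=1 e=0 a=1 c=0
  Δ1: clk:1→0
  (1Δ to stable)
t=6 Δ0: j=0 b=1 clk=0 h=1 f=1 k=1 g=0 d=1 e=0 a=1 c=0
  Δ1: clk:0→1
  Δ2: j:0→1
  Δ3: b:1→0, h:1→0, g:0→1
  Δ4: h:0→1
  (4Δ to stable)
t=7 Δ0: j=1 b=0 clk=1 h=1 f=1 k=1 g=1 d=1 e=0 a=1 c=0
  Δ1: clk:1→0
  (1Δ to stable)
t=8 Δ0: j=1 b=0 clk=0 h=1 f=1 k=1 g=1 d=1 e=0 a=1 c=0
  Δ1: clk:0→1
  Δ2: j:1→0
  Δ3: b:0→1, h:1→0, g:1→0
  Δ4: h:0→1
  (4Δ to stable)
t=9 Δ0: j=0 b=1 clk=1 h=1 f=1 k=1 g=0 d=1 e=0 a=1 c=0
  Δ1: clk:1→0
  (1Δ to stable)
t=10 Δ0: j=0 b=1 clk=0 h=1 f=1 k=1 g=0 d=1 e=0 a=1 c=0
  Δ1: clk:0→1
  Δ2: j:0→1
  Δ3: b:1→0, h:1→0, g:0→1
  Δ4: h:0→1
  (4Δ to stable)
t=11 Δ0: j=1 b=0 clk=1 h=1 f=1 k=1 g=1 d=1 e=0 a=1 c=0
  Δ1: clk:1→0
  (1Δ to stable)
t=12 Δ0: j=1 b=0 clk=0 h=1 f=1 k=1 g=1 d=1 e=0 a=1 c=0
  Δ1: clk:0→1
  Δ2: j:1→0
  Δ3: b:0→1, h:1→0, g:1→0
  Δ4: h:0→1
  (4Δ to stable)
t=13 Δ0: j=0 b=1 clk=1 h=1 f=1 k=1 g=0 d=1 e=0 a=1 c=0
  Δ1: clk:1→0
  (1Δ to stable)
t=14 Δ0: j=0 b=1 clk=0 h=1 f=1 k=1 g=0 d=1 e=0 a=1 c=0
  Δ1: clk:0→1
  Δ2: j:0→1
  Δ3: b:1→0, h:1→0, g:0→1
  Δ4: h:0→1
  (4Δ to stable)
t=15 Δ0: j=1 b=0 clk=1 h=1 f=1 k=1 g=1 d=1 e=0 a=1 c=0
  Δ1: clk:1→0
  (1Δ to stable)
t=16 Δ0: j=1 b=0 clk=0 h=1 f=1 k=1 g=1 d=1 e=0 a=1 c=0
  Δ1: clk:0→1
  Δ2: j:1→0
  Δ3: b:0→1, h:1→0, g:1→0
  Δ4: h:0→1
  (4Δ to stable)
t=17 Δ0: j=0 b=1 clk=1 h=1 f=1 k=1 g=0 d=1 e=0 a=1 c=0
  Δ1: clk:1→0
  (1Δ to stable)
t=18 Δ0: j=0 b=1 clk=0 h=1 f=1 k=1 g=0 d=1 e=0 a=1 c=0
  Δ1: clk:0→1
  Δ2: j:0→1
  Δ3: b:1→0, h:1→0, g:0→1
  Δ4: h:0→1
  (4Δ to stable)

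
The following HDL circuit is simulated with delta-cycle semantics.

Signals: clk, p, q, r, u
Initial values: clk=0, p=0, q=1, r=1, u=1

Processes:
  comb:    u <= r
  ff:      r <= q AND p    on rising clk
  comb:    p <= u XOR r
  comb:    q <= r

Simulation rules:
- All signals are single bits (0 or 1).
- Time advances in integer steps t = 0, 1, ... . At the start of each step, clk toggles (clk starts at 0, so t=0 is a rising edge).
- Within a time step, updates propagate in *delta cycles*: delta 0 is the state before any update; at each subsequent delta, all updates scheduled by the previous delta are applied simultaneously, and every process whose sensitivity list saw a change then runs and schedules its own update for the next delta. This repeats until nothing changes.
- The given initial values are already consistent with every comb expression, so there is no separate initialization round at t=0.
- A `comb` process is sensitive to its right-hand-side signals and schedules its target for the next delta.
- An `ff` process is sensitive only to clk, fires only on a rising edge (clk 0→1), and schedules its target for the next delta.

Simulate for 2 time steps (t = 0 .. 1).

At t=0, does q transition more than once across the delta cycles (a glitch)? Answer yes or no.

no

t=0 Δ0: clk=0 p=0 q=1 u=1 r=1
  Δ1: clk:0→1
  Δ2: r:1→0
  Δ3: p:0→1, q:1→0, u:1→0
  Δ4: p:1→0
  (4Δ to stable)
t=1 Δ0: clk=1 p=0 q=0 u=0 r=0
  Δ1: clk:1→0
  (1Δ to stable)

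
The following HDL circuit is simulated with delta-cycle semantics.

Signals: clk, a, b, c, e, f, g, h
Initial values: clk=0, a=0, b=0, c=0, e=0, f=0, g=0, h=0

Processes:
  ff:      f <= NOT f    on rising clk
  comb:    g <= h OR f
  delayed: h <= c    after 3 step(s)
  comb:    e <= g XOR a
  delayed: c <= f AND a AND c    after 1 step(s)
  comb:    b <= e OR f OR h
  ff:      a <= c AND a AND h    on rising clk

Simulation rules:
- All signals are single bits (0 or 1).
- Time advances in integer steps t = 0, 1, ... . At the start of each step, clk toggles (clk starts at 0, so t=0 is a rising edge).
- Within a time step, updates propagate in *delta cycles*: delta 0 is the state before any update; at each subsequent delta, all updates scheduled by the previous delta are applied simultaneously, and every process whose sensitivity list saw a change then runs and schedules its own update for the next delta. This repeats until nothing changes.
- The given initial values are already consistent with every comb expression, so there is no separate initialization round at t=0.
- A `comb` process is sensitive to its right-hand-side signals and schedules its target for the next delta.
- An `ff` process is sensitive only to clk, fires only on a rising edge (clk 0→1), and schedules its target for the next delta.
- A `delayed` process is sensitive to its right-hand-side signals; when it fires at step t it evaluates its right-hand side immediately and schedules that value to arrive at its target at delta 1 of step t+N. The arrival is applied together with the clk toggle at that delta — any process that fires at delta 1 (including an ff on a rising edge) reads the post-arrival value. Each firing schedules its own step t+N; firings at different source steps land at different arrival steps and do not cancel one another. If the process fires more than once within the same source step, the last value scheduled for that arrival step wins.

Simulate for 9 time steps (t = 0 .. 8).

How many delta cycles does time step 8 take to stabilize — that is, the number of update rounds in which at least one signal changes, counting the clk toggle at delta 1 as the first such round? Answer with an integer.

4

[bits: a,e,b,clk,h,c,f,g]
t=0: Δ0=00000000 Δ1=00010000 Δ2=00010010 Δ3=00110011 Δ4=01110011 | 4Δ
t=1: Δ0=01110011 Δ1=01100011 | 1Δ
t=2: Δ0=01100011 Δ1=01110011 Δ2=01110001 Δ3=01110000 Δ4=00110000 Δ5=00010000 | 5Δ
t=3: Δ0=00010000 Δ1=00000000 | 1Δ
t=4: Δ0=00000000 Δ1=00010000 Δ2=00010010 Δ3=00110011 Δ4=01110011 | 4Δ
t=5: Δ0=01110011 Δ1=01100011 | 1Δ
t=6: Δ0=01100011 Δ1=01110011 Δ2=01110001 Δ3=01110000 Δ4=00110000 Δ5=00010000 | 5Δ
t=7: Δ0=00010000 Δ1=00000000 | 1Δ
t=8: Δ0=00000000 Δ1=00010000 Δ2=00010010 Δ3=00110011 Δ4=01110011 | 4Δ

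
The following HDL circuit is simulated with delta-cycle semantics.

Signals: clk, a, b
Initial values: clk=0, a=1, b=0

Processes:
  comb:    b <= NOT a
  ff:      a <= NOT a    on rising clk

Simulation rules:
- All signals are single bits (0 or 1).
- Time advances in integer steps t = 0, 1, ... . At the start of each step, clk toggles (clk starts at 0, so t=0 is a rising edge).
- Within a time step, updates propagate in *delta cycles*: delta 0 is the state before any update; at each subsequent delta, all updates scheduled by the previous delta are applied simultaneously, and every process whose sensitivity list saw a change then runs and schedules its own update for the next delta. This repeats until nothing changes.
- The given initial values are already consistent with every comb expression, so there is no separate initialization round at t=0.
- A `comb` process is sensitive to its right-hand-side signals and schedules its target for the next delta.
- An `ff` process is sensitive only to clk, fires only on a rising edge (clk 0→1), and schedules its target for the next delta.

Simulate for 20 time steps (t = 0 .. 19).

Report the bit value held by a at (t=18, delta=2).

1

t=0 Δ0: clk=0 a=1 b=0
  Δ1: clk:0→1
  Δ2: a:1→0
  Δ3: b:0→1
  (3Δ to stable)
t=1 Δ0: clk=1 a=0 b=1
  Δ1: clk:1→0
  (1Δ to stable)
t=2 Δ0: clk=0 a=0 b=1
  Δ1: clk:0→1
  Δ2: a:0→1
  Δ3: b:1→0
  (3Δ to stable)
t=3 Δ0: clk=1 a=1 b=0
  Δ1: clk:1→0
  (1Δ to stable)
t=4 Δ0: clk=0 a=1 b=0
  Δ1: clk:0→1
  Δ2: a:1→0
  Δ3: b:0→1
  (3Δ to stable)
t=5 Δ0: clk=1 a=0 b=1
  Δ1: clk:1→0
  (1Δ to stable)
t=6 Δ0: clk=0 a=0 b=1
  Δ1: clk:0→1
  Δ2: a:0→1
  Δ3: b:1→0
  (3Δ to stable)
t=7 Δ0: clk=1 a=1 b=0
  Δ1: clk:1→0
  (1Δ to stable)
t=8 Δ0: clk=0 a=1 b=0
  Δ1: clk:0→1
  Δ2: a:1→0
  Δ3: b:0→1
  (3Δ to stable)
t=9 Δ0: clk=1 a=0 b=1
  Δ1: clk:1→0
  (1Δ to stable)
t=10 Δ0: clk=0 a=0 b=1
  Δ1: clk:0→1
  Δ2: a:0→1
  Δ3: b:1→0
  (3Δ to stable)
t=11 Δ0: clk=1 a=1 b=0
  Δ1: clk:1→0
  (1Δ to stable)
t=12 Δ0: clk=0 a=1 b=0
  Δ1: clk:0→1
  Δ2: a:1→0
  Δ3: b:0→1
  (3Δ to stable)
t=13 Δ0: clk=1 a=0 b=1
  Δ1: clk:1→0
  (1Δ to stable)
t=14 Δ0: clk=0 a=0 b=1
  Δ1: clk:0→1
  Δ2: a:0→1
  Δ3: b:1→0
  (3Δ to stable)
t=15 Δ0: clk=1 a=1 b=0
  Δ1: clk:1→0
  (1Δ to stable)
t=16 Δ0: clk=0 a=1 b=0
  Δ1: clk:0→1
  Δ2: a:1→0
  Δ3: b:0→1
  (3Δ to stable)
t=17 Δ0: clk=1 a=0 b=1
  Δ1: clk:1→0
  (1Δ to stable)
t=18 Δ0: clk=0 a=0 b=1
  Δ1: clk:0→1
  Δ2: a:0→1
  Δ3: b:1→0
  (3Δ to stable)
t=19 Δ0: clk=1 a=1 b=0
  Δ1: clk:1→0
  (1Δ to stable)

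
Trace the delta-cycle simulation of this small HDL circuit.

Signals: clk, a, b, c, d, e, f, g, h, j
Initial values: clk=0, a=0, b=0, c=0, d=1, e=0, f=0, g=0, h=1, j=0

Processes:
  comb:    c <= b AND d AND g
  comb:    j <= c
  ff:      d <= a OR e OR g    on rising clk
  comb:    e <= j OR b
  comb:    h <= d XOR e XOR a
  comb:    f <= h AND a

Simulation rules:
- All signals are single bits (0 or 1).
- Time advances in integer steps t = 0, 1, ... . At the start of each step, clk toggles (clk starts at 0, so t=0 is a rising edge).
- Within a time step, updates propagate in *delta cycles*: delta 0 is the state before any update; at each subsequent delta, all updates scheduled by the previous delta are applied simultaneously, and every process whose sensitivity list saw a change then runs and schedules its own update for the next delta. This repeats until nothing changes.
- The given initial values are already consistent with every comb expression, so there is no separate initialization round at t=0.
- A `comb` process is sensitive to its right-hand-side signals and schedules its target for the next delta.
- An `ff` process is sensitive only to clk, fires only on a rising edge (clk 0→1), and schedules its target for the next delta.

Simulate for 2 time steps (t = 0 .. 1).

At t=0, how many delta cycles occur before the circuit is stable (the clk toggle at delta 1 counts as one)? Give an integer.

t=0 Δ0: j=0 e=0 b=0 f=0 g=0 h=1 c=0 a=0 d=1 clk=0
  Δ1: clk:0→1
  Δ2: d:1→0
  Δ3: h:1→0
  (3Δ to stable)
t=1 Δ0: j=0 e=0 b=0 f=0 g=0 h=0 c=0 a=0 d=0 clk=1
  Δ1: clk:1→0
  (1Δ to stable)

3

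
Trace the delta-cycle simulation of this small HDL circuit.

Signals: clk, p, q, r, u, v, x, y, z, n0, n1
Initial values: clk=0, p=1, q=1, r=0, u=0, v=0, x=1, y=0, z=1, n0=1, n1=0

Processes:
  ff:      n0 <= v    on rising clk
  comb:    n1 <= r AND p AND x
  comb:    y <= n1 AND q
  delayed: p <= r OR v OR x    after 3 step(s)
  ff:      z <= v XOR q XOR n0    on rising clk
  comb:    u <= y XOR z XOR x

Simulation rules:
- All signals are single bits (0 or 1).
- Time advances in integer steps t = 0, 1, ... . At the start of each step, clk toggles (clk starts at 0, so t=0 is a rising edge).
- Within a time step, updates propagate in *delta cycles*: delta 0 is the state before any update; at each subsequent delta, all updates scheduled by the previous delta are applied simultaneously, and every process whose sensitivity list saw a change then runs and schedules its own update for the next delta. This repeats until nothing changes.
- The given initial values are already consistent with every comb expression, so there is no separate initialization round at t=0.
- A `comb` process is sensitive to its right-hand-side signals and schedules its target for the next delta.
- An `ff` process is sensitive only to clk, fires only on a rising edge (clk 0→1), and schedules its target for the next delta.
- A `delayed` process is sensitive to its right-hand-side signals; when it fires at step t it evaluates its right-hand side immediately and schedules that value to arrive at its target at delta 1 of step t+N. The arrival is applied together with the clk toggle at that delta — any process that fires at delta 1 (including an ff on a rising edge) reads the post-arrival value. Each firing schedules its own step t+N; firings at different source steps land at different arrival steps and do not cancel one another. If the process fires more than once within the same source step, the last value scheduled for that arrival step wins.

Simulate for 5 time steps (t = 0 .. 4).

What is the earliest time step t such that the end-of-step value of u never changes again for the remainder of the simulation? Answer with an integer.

2

[bits: x,q,y,p,n1,r,u,n0,clk,v,z]
t=0: Δ0=11010001001 Δ1=11010001101 Δ2=11010000100 Δ3=11010010100 | 3Δ
t=1: Δ0=11010010100 Δ1=11010010000 | 1Δ
t=2: Δ0=11010010000 Δ1=11010010100 Δ2=11010010101 Δ3=11010000101 | 3Δ
t=3: Δ0=11010000101 Δ1=11010000001 | 1Δ
t=4: Δ0=11010000001 Δ1=11010000101 | 1Δ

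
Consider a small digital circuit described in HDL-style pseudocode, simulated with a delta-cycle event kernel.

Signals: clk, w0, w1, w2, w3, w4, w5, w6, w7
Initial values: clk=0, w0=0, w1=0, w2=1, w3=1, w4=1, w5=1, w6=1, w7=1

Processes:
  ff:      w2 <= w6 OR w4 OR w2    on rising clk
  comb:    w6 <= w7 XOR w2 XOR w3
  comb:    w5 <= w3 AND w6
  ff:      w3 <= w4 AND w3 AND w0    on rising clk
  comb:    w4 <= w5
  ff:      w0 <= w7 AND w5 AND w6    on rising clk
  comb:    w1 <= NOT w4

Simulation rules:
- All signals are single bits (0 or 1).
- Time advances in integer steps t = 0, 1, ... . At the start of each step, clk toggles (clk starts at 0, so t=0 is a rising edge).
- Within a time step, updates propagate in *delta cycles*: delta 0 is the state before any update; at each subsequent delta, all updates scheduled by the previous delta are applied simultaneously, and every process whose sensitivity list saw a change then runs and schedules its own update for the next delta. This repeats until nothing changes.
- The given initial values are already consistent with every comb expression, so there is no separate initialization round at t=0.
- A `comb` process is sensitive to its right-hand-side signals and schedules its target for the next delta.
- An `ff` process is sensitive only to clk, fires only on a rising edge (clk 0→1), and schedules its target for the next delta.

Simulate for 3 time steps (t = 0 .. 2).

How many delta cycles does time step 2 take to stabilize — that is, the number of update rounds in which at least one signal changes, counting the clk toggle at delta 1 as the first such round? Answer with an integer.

2

[bits: w5,clk,w7,w3,w4,w6,w1,w0,w2]
t=0: Δ0=101111001 Δ1=111111001 Δ2=111011011 Δ3=011010011 Δ4=011000011 Δ5=011000111 | 5Δ
t=1: Δ0=011000111 Δ1=001000111 | 1Δ
t=2: Δ0=001000111 Δ1=011000111 Δ2=011000101 | 2Δ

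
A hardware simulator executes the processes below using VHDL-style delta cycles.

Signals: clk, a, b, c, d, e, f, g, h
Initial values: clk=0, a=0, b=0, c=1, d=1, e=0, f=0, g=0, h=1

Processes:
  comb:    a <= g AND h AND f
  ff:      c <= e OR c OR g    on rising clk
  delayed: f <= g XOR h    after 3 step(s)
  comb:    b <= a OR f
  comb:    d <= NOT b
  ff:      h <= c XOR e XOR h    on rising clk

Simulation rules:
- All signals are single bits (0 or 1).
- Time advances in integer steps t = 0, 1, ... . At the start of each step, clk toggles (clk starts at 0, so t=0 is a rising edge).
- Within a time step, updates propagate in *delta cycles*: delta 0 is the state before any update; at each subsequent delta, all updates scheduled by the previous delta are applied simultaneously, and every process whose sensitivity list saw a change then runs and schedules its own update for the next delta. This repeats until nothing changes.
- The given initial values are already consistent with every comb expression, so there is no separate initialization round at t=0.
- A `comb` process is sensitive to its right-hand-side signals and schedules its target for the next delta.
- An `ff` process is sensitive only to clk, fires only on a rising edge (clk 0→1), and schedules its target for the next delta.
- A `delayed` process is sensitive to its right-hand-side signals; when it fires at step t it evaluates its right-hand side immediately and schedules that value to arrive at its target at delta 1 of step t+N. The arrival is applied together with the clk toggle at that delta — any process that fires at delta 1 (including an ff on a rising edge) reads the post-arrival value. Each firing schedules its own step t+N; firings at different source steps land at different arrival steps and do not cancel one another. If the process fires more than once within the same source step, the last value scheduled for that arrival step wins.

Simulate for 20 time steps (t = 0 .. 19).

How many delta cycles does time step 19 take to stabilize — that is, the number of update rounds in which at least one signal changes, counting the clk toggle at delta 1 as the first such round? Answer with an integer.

3

[bits: clk,d,b,h,f,e,a,c,g]
t=0: Δ0=010100010 Δ1=110100010 Δ2=110000010 | 2Δ
t=1: Δ0=110000010 Δ1=010000010 | 1Δ
t=2: Δ0=010000010 Δ1=110000010 Δ2=110100010 | 2Δ
t=3: Δ0=110100010 Δ1=010100010 | 1Δ
t=4: Δ0=010100010 Δ1=110100010 Δ2=110000010 | 2Δ
t=5: Δ0=110000010 Δ1=010010010 Δ2=011010010 Δ3=001010010 | 3Δ
t=6: Δ0=001010010 Δ1=101010010 Δ2=101110010 | 2Δ
t=7: Δ0=101110010 Δ1=001100010 Δ2=000100010 Δ3=010100010 | 3Δ
t=8: Δ0=010100010 Δ1=110100010 Δ2=110000010 | 2Δ
t=9: Δ0=110000010 Δ1=010010010 Δ2=011010010 Δ3=001010010 | 3Δ
t=10: Δ0=001010010 Δ1=101010010 Δ2=101110010 | 2Δ
t=11: Δ0=101110010 Δ1=001100010 Δ2=000100010 Δ3=010100010 | 3Δ
t=12: Δ0=010100010 Δ1=110100010 Δ2=110000010 | 2Δ
t=13: Δ0=110000010 Δ1=010010010 Δ2=011010010 Δ3=001010010 | 3Δ
t=14: Δ0=001010010 Δ1=101010010 Δ2=101110010 | 2Δ
t=15: Δ0=101110010 Δ1=001100010 Δ2=000100010 Δ3=010100010 | 3Δ
t=16: Δ0=010100010 Δ1=110100010 Δ2=110000010 | 2Δ
t=17: Δ0=110000010 Δ1=010010010 Δ2=011010010 Δ3=001010010 | 3Δ
t=18: Δ0=001010010 Δ1=101010010 Δ2=101110010 | 2Δ
t=19: Δ0=101110010 Δ1=001100010 Δ2=000100010 Δ3=010100010 | 3Δ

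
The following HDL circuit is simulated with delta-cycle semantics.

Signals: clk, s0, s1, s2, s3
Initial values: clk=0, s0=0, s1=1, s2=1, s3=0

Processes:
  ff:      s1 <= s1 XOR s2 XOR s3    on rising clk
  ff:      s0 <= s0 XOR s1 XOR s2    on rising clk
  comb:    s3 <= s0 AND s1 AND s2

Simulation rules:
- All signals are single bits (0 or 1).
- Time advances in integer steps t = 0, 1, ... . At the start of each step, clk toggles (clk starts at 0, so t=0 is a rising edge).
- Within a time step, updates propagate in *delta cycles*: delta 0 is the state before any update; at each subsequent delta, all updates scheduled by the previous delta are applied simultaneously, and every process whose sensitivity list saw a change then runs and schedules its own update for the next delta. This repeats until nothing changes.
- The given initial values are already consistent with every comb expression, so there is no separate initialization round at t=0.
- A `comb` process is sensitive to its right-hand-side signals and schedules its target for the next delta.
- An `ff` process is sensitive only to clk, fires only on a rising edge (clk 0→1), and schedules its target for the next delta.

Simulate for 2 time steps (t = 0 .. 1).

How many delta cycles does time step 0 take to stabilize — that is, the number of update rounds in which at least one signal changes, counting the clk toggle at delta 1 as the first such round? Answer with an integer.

[bits: s1,clk,s0,s3,s2]
t=0: Δ0=10001 Δ1=11001 Δ2=01001 | 2Δ
t=1: Δ0=01001 Δ1=00001 | 1Δ

2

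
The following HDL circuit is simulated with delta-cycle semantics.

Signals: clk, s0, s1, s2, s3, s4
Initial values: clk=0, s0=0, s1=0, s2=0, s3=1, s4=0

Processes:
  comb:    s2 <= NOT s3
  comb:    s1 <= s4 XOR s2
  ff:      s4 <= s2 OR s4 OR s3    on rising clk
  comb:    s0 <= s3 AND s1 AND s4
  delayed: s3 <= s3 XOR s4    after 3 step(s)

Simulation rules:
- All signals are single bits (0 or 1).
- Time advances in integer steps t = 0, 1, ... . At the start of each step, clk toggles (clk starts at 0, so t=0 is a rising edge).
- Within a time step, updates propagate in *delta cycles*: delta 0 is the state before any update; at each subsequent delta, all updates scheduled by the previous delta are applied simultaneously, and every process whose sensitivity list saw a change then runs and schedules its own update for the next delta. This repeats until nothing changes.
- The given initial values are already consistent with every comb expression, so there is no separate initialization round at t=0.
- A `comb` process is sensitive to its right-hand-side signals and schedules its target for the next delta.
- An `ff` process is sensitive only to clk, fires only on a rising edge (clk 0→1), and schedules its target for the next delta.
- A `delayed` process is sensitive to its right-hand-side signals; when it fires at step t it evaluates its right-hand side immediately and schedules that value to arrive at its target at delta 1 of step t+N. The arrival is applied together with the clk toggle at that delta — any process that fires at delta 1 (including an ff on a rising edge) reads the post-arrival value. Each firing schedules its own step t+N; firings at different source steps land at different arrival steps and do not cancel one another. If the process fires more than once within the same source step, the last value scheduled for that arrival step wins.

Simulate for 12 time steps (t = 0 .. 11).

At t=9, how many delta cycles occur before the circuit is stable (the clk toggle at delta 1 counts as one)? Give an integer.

t0.Δ0 s4=0 s1=0 s3=1 clk=0 s0=0 s2=0
t0.Δ1 s4=0 s1=0 s3=1 clk=1 s0=0 s2=0
t0.Δ2 s4=1 s1=0 s3=1 clk=1 s0=0 s2=0
t0.Δ3 s4=1 s1=1 s3=1 clk=1 s0=0 s2=0
t0.Δ4 s4=1 s1=1 s3=1 clk=1 s0=1 s2=0
t1.Δ0 s4=1 s1=1 s3=1 clk=1 s0=1 s2=0
t1.Δ1 s4=1 s1=1 s3=1 clk=0 s0=1 s2=0
t2.Δ0 s4=1 s1=1 s3=1 clk=0 s0=1 s2=0
t2.Δ1 s4=1 s1=1 s3=1 clk=1 s0=1 s2=0
t3.Δ0 s4=1 s1=1 s3=1 clk=1 s0=1 s2=0
t3.Δ1 s4=1 s1=1 s3=0 clk=0 s0=1 s2=0
t3.Δ2 s4=1 s1=1 s3=0 clk=0 s0=0 s2=1
t3.Δ3 s4=1 s1=0 s3=0 clk=0 s0=0 s2=1
t4.Δ0 s4=1 s1=0 s3=0 clk=0 s0=0 s2=1
t4.Δ1 s4=1 s1=0 s3=0 clk=1 s0=0 s2=1
t5.Δ0 s4=1 s1=0 s3=0 clk=1 s0=0 s2=1
t5.Δ1 s4=1 s1=0 s3=0 clk=0 s0=0 s2=1
t6.Δ0 s4=1 s1=0 s3=0 clk=0 s0=0 s2=1
t6.Δ1 s4=1 s1=0 s3=1 clk=1 s0=0 s2=1
t6.Δ2 s4=1 s1=0 s3=1 clk=1 s0=0 s2=0
t6.Δ3 s4=1 s1=1 s3=1 clk=1 s0=0 s2=0
t6.Δ4 s4=1 s1=1 s3=1 clk=1 s0=1 s2=0
t7.Δ0 s4=1 s1=1 s3=1 clk=1 s0=1 s2=0
t7.Δ1 s4=1 s1=1 s3=1 clk=0 s0=1 s2=0
t8.Δ0 s4=1 s1=1 s3=1 clk=0 s0=1 s2=0
t8.Δ1 s4=1 s1=1 s3=1 clk=1 s0=1 s2=0
t9.Δ0 s4=1 s1=1 s3=1 clk=1 s0=1 s2=0
t9.Δ1 s4=1 s1=1 s3=0 clk=0 s0=1 s2=0
t9.Δ2 s4=1 s1=1 s3=0 clk=0 s0=0 s2=1
t9.Δ3 s4=1 s1=0 s3=0 clk=0 s0=0 s2=1
t10.Δ0 s4=1 s1=0 s3=0 clk=0 s0=0 s2=1
t10.Δ1 s4=1 s1=0 s3=0 clk=1 s0=0 s2=1
t11.Δ0 s4=1 s1=0 s3=0 clk=1 s0=0 s2=1
t11.Δ1 s4=1 s1=0 s3=0 clk=0 s0=0 s2=1

3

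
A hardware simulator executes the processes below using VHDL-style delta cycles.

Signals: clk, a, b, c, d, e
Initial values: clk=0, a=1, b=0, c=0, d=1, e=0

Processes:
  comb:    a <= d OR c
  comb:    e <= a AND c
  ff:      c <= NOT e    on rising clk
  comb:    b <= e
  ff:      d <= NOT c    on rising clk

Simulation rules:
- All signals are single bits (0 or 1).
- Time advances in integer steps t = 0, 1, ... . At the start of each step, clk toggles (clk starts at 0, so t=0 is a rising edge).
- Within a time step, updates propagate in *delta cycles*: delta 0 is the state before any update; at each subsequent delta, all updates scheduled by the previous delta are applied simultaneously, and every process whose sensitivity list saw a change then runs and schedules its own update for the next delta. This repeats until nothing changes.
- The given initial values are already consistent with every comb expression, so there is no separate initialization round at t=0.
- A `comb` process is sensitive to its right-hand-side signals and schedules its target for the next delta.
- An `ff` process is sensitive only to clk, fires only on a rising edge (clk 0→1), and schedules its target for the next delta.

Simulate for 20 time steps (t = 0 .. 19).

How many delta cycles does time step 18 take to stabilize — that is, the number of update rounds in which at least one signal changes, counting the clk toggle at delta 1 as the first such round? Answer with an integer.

[bits: b,e,clk,d,c,a]
t=0: Δ0=000101 Δ1=001101 Δ2=001111 Δ3=011111 Δ4=111111 | 4Δ
t=1: Δ0=111111 Δ1=110111 | 1Δ
t=2: Δ0=110111 Δ1=111111 Δ2=111001 Δ3=101000 Δ4=001000 | 4Δ
t=3: Δ0=001000 Δ1=000000 | 1Δ
t=4: Δ0=000000 Δ1=001000 Δ2=001110 Δ3=001111 Δ4=011111 Δ5=111111 | 5Δ
t=5: Δ0=111111 Δ1=110111 | 1Δ
t=6: Δ0=110111 Δ1=111111 Δ2=111001 Δ3=101000 Δ4=001000 | 4Δ
t=7: Δ0=001000 Δ1=000000 | 1Δ
t=8: Δ0=000000 Δ1=001000 Δ2=001110 Δ3=001111 Δ4=011111 Δ5=111111 | 5Δ
t=9: Δ0=111111 Δ1=110111 | 1Δ
t=10: Δ0=110111 Δ1=111111 Δ2=111001 Δ3=101000 Δ4=001000 | 4Δ
t=11: Δ0=001000 Δ1=000000 | 1Δ
t=12: Δ0=000000 Δ1=001000 Δ2=001110 Δ3=001111 Δ4=011111 Δ5=111111 | 5Δ
t=13: Δ0=111111 Δ1=110111 | 1Δ
t=14: Δ0=110111 Δ1=111111 Δ2=111001 Δ3=101000 Δ4=001000 | 4Δ
t=15: Δ0=001000 Δ1=000000 | 1Δ
t=16: Δ0=000000 Δ1=001000 Δ2=001110 Δ3=001111 Δ4=011111 Δ5=111111 | 5Δ
t=17: Δ0=111111 Δ1=110111 | 1Δ
t=18: Δ0=110111 Δ1=111111 Δ2=111001 Δ3=101000 Δ4=001000 | 4Δ
t=19: Δ0=001000 Δ1=000000 | 1Δ

4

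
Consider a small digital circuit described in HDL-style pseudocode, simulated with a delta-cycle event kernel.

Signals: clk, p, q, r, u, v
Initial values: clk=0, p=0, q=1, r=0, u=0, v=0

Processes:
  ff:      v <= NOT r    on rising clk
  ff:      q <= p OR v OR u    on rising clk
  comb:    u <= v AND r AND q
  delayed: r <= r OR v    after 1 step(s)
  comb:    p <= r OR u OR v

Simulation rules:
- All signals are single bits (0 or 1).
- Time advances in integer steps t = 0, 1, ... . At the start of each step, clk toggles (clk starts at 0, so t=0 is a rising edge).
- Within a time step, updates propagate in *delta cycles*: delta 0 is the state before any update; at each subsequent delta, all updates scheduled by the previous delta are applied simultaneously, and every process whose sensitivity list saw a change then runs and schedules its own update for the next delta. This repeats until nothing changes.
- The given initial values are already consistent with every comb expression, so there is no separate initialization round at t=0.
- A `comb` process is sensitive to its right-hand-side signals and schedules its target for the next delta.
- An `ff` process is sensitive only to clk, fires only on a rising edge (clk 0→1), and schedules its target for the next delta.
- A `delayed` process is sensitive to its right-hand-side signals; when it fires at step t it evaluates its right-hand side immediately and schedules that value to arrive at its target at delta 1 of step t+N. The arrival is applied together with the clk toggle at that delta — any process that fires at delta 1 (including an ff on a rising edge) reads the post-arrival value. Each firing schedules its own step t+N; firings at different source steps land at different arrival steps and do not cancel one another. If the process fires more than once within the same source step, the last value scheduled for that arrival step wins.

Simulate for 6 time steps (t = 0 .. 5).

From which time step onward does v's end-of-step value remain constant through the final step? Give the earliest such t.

t0.Δ0 v=0 clk=0 u=0 q=1 r=0 p=0
t0.Δ1 v=0 clk=1 u=0 q=1 r=0 p=0
t0.Δ2 v=1 clk=1 u=0 q=0 r=0 p=0
t0.Δ3 v=1 clk=1 u=0 q=0 r=0 p=1
t1.Δ0 v=1 clk=1 u=0 q=0 r=0 p=1
t1.Δ1 v=1 clk=0 u=0 q=0 r=1 p=1
t2.Δ0 v=1 clk=0 u=0 q=0 r=1 p=1
t2.Δ1 v=1 clk=1 u=0 q=0 r=1 p=1
t2.Δ2 v=0 clk=1 u=0 q=1 r=1 p=1
t3.Δ0 v=0 clk=1 u=0 q=1 r=1 p=1
t3.Δ1 v=0 clk=0 u=0 q=1 r=1 p=1
t4.Δ0 v=0 clk=0 u=0 q=1 r=1 p=1
t4.Δ1 v=0 clk=1 u=0 q=1 r=1 p=1
t5.Δ0 v=0 clk=1 u=0 q=1 r=1 p=1
t5.Δ1 v=0 clk=0 u=0 q=1 r=1 p=1

2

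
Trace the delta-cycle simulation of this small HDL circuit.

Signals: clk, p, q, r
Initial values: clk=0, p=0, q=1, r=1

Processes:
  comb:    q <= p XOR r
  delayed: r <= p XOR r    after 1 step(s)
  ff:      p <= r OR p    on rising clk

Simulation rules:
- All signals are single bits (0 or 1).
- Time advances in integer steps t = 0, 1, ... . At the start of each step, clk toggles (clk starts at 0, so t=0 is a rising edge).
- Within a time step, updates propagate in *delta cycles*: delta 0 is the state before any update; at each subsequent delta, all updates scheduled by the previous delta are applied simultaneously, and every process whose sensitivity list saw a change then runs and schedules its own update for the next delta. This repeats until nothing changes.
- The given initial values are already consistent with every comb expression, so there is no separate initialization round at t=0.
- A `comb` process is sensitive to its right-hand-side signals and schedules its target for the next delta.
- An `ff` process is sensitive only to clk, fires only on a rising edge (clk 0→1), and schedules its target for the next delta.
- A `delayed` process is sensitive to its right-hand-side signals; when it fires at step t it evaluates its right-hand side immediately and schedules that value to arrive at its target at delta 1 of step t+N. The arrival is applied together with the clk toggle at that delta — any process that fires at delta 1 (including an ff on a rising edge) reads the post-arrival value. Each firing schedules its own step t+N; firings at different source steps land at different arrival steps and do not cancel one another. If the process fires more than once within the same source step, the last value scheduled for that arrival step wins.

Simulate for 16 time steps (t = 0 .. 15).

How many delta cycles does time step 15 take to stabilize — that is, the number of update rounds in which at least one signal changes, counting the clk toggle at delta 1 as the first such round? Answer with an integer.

t0.Δ0 clk=0 r=1 q=1 p=0
t0.Δ1 clk=1 r=1 q=1 p=0
t0.Δ2 clk=1 r=1 q=1 p=1
t0.Δ3 clk=1 r=1 q=0 p=1
t1.Δ0 clk=1 r=1 q=0 p=1
t1.Δ1 clk=0 r=0 q=0 p=1
t1.Δ2 clk=0 r=0 q=1 p=1
t2.Δ0 clk=0 r=0 q=1 p=1
t2.Δ1 clk=1 r=1 q=1 p=1
t2.Δ2 clk=1 r=1 q=0 p=1
t3.Δ0 clk=1 r=1 q=0 p=1
t3.Δ1 clk=0 r=0 q=0 p=1
t3.Δ2 clk=0 r=0 q=1 p=1
t4.Δ0 clk=0 r=0 q=1 p=1
t4.Δ1 clk=1 r=1 q=1 p=1
t4.Δ2 clk=1 r=1 q=0 p=1
t5.Δ0 clk=1 r=1 q=0 p=1
t5.Δ1 clk=0 r=0 q=0 p=1
t5.Δ2 clk=0 r=0 q=1 p=1
t6.Δ0 clk=0 r=0 q=1 p=1
t6.Δ1 clk=1 r=1 q=1 p=1
t6.Δ2 clk=1 r=1 q=0 p=1
t7.Δ0 clk=1 r=1 q=0 p=1
t7.Δ1 clk=0 r=0 q=0 p=1
t7.Δ2 clk=0 r=0 q=1 p=1
t8.Δ0 clk=0 r=0 q=1 p=1
t8.Δ1 clk=1 r=1 q=1 p=1
t8.Δ2 clk=1 r=1 q=0 p=1
t9.Δ0 clk=1 r=1 q=0 p=1
t9.Δ1 clk=0 r=0 q=0 p=1
t9.Δ2 clk=0 r=0 q=1 p=1
t10.Δ0 clk=0 r=0 q=1 p=1
t10.Δ1 clk=1 r=1 q=1 p=1
t10.Δ2 clk=1 r=1 q=0 p=1
t11.Δ0 clk=1 r=1 q=0 p=1
t11.Δ1 clk=0 r=0 q=0 p=1
t11.Δ2 clk=0 r=0 q=1 p=1
t12.Δ0 clk=0 r=0 q=1 p=1
t12.Δ1 clk=1 r=1 q=1 p=1
t12.Δ2 clk=1 r=1 q=0 p=1
t13.Δ0 clk=1 r=1 q=0 p=1
t13.Δ1 clk=0 r=0 q=0 p=1
t13.Δ2 clk=0 r=0 q=1 p=1
t14.Δ0 clk=0 r=0 q=1 p=1
t14.Δ1 clk=1 r=1 q=1 p=1
t14.Δ2 clk=1 r=1 q=0 p=1
t15.Δ0 clk=1 r=1 q=0 p=1
t15.Δ1 clk=0 r=0 q=0 p=1
t15.Δ2 clk=0 r=0 q=1 p=1

2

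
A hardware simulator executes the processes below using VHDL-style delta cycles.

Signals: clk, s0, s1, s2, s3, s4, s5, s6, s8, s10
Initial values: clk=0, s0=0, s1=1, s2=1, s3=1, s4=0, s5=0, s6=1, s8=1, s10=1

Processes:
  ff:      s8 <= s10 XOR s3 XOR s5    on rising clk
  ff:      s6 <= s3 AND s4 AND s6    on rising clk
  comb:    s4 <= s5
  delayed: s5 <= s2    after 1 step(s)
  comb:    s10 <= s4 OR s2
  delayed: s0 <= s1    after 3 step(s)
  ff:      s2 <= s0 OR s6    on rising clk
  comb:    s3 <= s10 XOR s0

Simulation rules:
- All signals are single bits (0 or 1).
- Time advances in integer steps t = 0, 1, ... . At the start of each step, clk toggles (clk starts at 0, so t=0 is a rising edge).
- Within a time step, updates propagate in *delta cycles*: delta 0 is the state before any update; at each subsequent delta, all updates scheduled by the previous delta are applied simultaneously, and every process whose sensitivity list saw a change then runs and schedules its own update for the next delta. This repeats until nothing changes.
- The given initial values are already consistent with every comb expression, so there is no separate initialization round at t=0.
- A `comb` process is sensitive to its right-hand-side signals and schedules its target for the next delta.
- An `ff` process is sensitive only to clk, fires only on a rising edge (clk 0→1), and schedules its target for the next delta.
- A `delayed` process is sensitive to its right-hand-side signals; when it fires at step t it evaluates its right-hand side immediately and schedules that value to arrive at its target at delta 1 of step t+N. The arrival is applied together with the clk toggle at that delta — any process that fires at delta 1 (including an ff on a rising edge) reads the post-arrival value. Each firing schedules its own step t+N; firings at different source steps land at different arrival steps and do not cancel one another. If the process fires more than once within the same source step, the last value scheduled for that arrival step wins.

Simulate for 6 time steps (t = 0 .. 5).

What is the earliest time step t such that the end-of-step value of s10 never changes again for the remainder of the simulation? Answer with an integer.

[bits: s6,s1,s0,s3,s8,s2,clk,s4,s10,s5]
t=0: Δ0=1101110010 Δ1=1101111010 Δ2=0101011010 | 2Δ
t=1: Δ0=0101011010 Δ1=0101010010 | 1Δ
t=2: Δ0=0101010010 Δ1=0101011010 Δ2=0101001010 Δ3=0101001000 Δ4=0100001000 | 4Δ
t=3: Δ0=0100001000 Δ1=0100000000 | 1Δ
t=4: Δ0=0100000000 Δ1=0100001000 | 1Δ
t=5: Δ0=0100001000 Δ1=0100000000 | 1Δ

2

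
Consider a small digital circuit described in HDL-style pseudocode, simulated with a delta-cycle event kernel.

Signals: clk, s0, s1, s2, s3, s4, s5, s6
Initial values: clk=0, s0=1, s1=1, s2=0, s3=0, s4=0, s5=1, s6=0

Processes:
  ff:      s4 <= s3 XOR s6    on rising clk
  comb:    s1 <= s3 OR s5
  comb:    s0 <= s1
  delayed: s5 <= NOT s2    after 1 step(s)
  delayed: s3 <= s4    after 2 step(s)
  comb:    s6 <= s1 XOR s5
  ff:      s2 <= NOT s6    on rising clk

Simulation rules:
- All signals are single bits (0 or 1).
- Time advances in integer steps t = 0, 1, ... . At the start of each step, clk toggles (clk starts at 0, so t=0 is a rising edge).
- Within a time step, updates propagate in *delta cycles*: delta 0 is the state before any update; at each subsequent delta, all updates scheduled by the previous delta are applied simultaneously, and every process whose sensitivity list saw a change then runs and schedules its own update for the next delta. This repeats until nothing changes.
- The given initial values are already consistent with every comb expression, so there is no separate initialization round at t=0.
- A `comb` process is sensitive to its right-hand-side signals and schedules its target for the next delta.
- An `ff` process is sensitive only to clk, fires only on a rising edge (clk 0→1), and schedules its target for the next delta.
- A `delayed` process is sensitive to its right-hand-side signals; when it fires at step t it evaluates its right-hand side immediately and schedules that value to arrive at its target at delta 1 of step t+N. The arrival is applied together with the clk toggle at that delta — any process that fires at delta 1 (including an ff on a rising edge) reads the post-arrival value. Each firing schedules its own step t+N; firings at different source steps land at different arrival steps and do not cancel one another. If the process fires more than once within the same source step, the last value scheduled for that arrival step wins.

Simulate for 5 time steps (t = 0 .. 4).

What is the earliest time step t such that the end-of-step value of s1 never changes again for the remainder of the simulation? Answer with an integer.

1

t0.Δ0 s4=0 s1=1 s6=0 s2=0 s0=1 s5=1 s3=0 clk=0
t0.Δ1 s4=0 s1=1 s6=0 s2=0 s0=1 s5=1 s3=0 clk=1
t0.Δ2 s4=0 s1=1 s6=0 s2=1 s0=1 s5=1 s3=0 clk=1
t1.Δ0 s4=0 s1=1 s6=0 s2=1 s0=1 s5=1 s3=0 clk=1
t1.Δ1 s4=0 s1=1 s6=0 s2=1 s0=1 s5=0 s3=0 clk=0
t1.Δ2 s4=0 s1=0 s6=1 s2=1 s0=1 s5=0 s3=0 clk=0
t1.Δ3 s4=0 s1=0 s6=0 s2=1 s0=0 s5=0 s3=0 clk=0
t2.Δ0 s4=0 s1=0 s6=0 s2=1 s0=0 s5=0 s3=0 clk=0
t2.Δ1 s4=0 s1=0 s6=0 s2=1 s0=0 s5=0 s3=0 clk=1
t3.Δ0 s4=0 s1=0 s6=0 s2=1 s0=0 s5=0 s3=0 clk=1
t3.Δ1 s4=0 s1=0 s6=0 s2=1 s0=0 s5=0 s3=0 clk=0
t4.Δ0 s4=0 s1=0 s6=0 s2=1 s0=0 s5=0 s3=0 clk=0
t4.Δ1 s4=0 s1=0 s6=0 s2=1 s0=0 s5=0 s3=0 clk=1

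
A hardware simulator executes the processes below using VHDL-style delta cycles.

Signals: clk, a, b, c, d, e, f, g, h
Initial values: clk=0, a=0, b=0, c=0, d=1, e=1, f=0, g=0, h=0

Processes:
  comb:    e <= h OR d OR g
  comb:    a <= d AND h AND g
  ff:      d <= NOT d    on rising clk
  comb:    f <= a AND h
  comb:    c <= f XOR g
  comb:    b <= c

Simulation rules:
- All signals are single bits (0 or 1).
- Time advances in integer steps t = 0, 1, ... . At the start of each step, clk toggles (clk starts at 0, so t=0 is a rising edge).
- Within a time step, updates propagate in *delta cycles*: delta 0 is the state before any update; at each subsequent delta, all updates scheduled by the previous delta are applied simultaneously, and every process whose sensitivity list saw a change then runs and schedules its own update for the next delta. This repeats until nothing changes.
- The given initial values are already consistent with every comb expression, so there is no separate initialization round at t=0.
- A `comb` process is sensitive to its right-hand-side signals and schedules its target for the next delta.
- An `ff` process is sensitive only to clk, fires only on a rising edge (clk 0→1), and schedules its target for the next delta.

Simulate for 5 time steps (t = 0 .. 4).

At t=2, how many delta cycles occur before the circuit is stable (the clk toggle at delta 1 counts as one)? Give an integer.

3

t0.Δ0 d=1 a=0 g=0 e=1 f=0 h=0 clk=0 b=0 c=0
t0.Δ1 d=1 a=0 g=0 e=1 f=0 h=0 clk=1 b=0 c=0
t0.Δ2 d=0 a=0 g=0 e=1 f=0 h=0 clk=1 b=0 c=0
t0.Δ3 d=0 a=0 g=0 e=0 f=0 h=0 clk=1 b=0 c=0
t1.Δ0 d=0 a=0 g=0 e=0 f=0 h=0 clk=1 b=0 c=0
t1.Δ1 d=0 a=0 g=0 e=0 f=0 h=0 clk=0 b=0 c=0
t2.Δ0 d=0 a=0 g=0 e=0 f=0 h=0 clk=0 b=0 c=0
t2.Δ1 d=0 a=0 g=0 e=0 f=0 h=0 clk=1 b=0 c=0
t2.Δ2 d=1 a=0 g=0 e=0 f=0 h=0 clk=1 b=0 c=0
t2.Δ3 d=1 a=0 g=0 e=1 f=0 h=0 clk=1 b=0 c=0
t3.Δ0 d=1 a=0 g=0 e=1 f=0 h=0 clk=1 b=0 c=0
t3.Δ1 d=1 a=0 g=0 e=1 f=0 h=0 clk=0 b=0 c=0
t4.Δ0 d=1 a=0 g=0 e=1 f=0 h=0 clk=0 b=0 c=0
t4.Δ1 d=1 a=0 g=0 e=1 f=0 h=0 clk=1 b=0 c=0
t4.Δ2 d=0 a=0 g=0 e=1 f=0 h=0 clk=1 b=0 c=0
t4.Δ3 d=0 a=0 g=0 e=0 f=0 h=0 clk=1 b=0 c=0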